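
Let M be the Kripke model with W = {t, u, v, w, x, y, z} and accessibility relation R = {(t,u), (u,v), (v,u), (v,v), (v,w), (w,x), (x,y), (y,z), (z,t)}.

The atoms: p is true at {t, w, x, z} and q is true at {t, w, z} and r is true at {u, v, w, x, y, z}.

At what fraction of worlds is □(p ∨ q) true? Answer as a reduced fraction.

3/7

t: successors {u}; p ∨ q there: u:F. ✗
u: successors {v}; p ∨ q there: v:F. ✗
v: successors {u, v, w}; p ∨ q there: u:F, v:F, w:T. ✗
w: successors {x}; p ∨ q there: x:T. ✓
x: successors {y}; p ∨ q there: y:F. ✗
y: successors {z}; p ∨ q there: z:T. ✓
z: successors {t}; p ∨ q there: t:T. ✓
That's 3 of 7 worlds, so 3/7.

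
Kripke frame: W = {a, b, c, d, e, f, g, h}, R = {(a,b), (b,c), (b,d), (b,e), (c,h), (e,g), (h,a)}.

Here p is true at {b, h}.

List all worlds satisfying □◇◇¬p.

a: successors {b}; ◇◇¬p there: b:T. ✓
b: successors {c, d, e}; ◇◇¬p there: c:T, d:F, e:F. ✗
c: successors {h}; ◇◇¬p there: h:F. ✗
d: no successors, so □◇◇¬p holds vacuously. ✓
e: successors {g}; ◇◇¬p there: g:F. ✗
f: no successors, so □◇◇¬p holds vacuously. ✓
g: no successors, so □◇◇¬p holds vacuously. ✓
h: successors {a}; ◇◇¬p there: a:T. ✓

{a, d, f, g, h}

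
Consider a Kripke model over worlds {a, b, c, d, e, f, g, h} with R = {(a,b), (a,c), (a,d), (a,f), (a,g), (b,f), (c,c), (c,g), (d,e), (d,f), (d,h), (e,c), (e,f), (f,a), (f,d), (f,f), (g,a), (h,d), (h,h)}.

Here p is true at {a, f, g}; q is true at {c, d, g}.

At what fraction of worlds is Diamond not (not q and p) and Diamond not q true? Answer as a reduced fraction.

a: Diamond not (not q and p) is T, Diamond not q is T. ✓
b: Diamond not (not q and p) is F, Diamond not q is T. ✗
c: Diamond not (not q and p) is T, Diamond not q is F. ✗
d: Diamond not (not q and p) is T, Diamond not q is T. ✓
e: Diamond not (not q and p) is T, Diamond not q is T. ✓
f: Diamond not (not q and p) is T, Diamond not q is T. ✓
g: Diamond not (not q and p) is F, Diamond not q is T. ✗
h: Diamond not (not q and p) is T, Diamond not q is T. ✓
That's 5 of 8 worlds, so 5/8.

5/8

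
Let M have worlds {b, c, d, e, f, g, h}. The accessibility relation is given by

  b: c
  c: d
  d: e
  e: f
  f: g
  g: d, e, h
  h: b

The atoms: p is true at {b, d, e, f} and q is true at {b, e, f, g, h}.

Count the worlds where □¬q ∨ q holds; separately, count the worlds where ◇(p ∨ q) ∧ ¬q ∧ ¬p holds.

6 and 1

For □¬q ∨ q:
b: □¬q is T, q is T. ✓
c: □¬q is T, q is F. ✓
d: □¬q is F, q is F. ✗
e: □¬q is F, q is T. ✓
f: □¬q is F, q is T. ✓
g: □¬q is F, q is T. ✓
h: □¬q is F, q is T. ✓
— 6 worlds.
For ◇(p ∨ q) ∧ ¬q ∧ ¬p:
b: ◇(p ∨ q) is F, ¬q ∧ ¬p is F. ✗
c: ◇(p ∨ q) is T, ¬q ∧ ¬p is T. ✓
d: ◇(p ∨ q) is T, ¬q ∧ ¬p is F. ✗
e: ◇(p ∨ q) is T, ¬q ∧ ¬p is F. ✗
f: ◇(p ∨ q) is T, ¬q ∧ ¬p is F. ✗
g: ◇(p ∨ q) is T, ¬q ∧ ¬p is F. ✗
h: ◇(p ∨ q) is T, ¬q ∧ ¬p is F. ✗
— 1 world.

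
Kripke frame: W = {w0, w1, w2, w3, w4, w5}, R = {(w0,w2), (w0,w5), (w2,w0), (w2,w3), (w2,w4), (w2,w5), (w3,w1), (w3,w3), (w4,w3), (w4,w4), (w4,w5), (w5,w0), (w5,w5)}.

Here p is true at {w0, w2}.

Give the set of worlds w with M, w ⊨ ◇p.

{w0, w2, w5}

w0: successors {w2, w5}; p there: w2:T, w5:F. ✓
w1: no successors, so ◇p fails. ✗
w2: successors {w0, w3, w4, w5}; p there: w0:T, w3:F, w4:F, w5:F. ✓
w3: successors {w1, w3}; p there: w1:F, w3:F. ✗
w4: successors {w3, w4, w5}; p there: w3:F, w4:F, w5:F. ✗
w5: successors {w0, w5}; p there: w0:T, w5:F. ✓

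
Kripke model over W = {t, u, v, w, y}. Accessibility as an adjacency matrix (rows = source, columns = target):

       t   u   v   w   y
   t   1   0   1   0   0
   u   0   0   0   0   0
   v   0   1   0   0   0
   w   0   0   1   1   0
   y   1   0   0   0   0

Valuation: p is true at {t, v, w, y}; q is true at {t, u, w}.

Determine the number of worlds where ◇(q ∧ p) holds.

t: successors {t, v}; q ∧ p there: t:T, v:F. ✓
u: no successors, so ◇(q ∧ p) fails. ✗
v: successors {u}; q ∧ p there: u:F. ✗
w: successors {v, w}; q ∧ p there: v:F, w:T. ✓
y: successors {t}; q ∧ p there: t:T. ✓
Satisfying worlds: {t, w, y}.

3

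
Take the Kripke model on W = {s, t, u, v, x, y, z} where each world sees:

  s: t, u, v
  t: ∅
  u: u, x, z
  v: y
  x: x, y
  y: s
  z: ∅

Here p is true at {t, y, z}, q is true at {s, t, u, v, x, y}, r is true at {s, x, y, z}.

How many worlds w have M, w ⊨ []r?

5

s: successors {t, u, v}; r there: t:F, u:F, v:F. ✗
t: no successors, so []r holds vacuously. ✓
u: successors {u, x, z}; r there: u:F, x:T, z:T. ✗
v: successors {y}; r there: y:T. ✓
x: successors {x, y}; r there: x:T, y:T. ✓
y: successors {s}; r there: s:T. ✓
z: no successors, so []r holds vacuously. ✓
Satisfying worlds: {t, v, x, y, z}.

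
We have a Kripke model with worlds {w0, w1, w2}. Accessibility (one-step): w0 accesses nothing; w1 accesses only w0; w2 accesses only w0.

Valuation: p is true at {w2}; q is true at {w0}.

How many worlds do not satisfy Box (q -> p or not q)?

w0: no successors, so Box (q -> p or not q) holds vacuously. ✓
w1: successors {w0}; q -> p or not q there: w0:F. ✗
w2: successors {w0}; q -> p or not q there: w0:F. ✗
Satisfying worlds: {w0}.
So Box (q -> p or not q) fails at the other 2 worlds.

2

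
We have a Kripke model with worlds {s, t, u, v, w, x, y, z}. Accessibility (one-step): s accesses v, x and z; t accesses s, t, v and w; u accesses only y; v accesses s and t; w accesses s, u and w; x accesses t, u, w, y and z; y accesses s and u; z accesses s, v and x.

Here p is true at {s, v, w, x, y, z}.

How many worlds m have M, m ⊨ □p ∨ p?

s: □p is T, p is T. ✓
t: □p is F, p is F. ✗
u: □p is T, p is F. ✓
v: □p is F, p is T. ✓
w: □p is F, p is T. ✓
x: □p is F, p is T. ✓
y: □p is F, p is T. ✓
z: □p is T, p is T. ✓
Satisfying worlds: {s, u, v, w, x, y, z}.

7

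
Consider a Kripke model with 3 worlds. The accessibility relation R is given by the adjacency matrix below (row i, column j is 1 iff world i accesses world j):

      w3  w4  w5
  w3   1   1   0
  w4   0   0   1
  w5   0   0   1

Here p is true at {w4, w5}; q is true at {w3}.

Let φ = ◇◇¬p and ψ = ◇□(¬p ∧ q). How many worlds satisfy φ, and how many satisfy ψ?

For ◇◇¬p:
w3: successors {w3, w4}; ◇¬p there: w3:T, w4:F. ✓
w4: successors {w5}; ◇¬p there: w5:F. ✗
w5: successors {w5}; ◇¬p there: w5:F. ✗
— 1 world.
For ◇□(¬p ∧ q):
w3: successors {w3, w4}; □(¬p ∧ q) there: w3:F, w4:F. ✗
w4: successors {w5}; □(¬p ∧ q) there: w5:F. ✗
w5: successors {w5}; □(¬p ∧ q) there: w5:F. ✗
— 0 worlds.

1 and 0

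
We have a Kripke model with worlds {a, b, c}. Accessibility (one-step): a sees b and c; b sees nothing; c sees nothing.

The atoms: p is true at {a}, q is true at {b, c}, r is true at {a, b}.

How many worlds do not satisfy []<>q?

1

a: successors {b, c}; <>q there: b:F, c:F. ✗
b: no successors, so []<>q holds vacuously. ✓
c: no successors, so []<>q holds vacuously. ✓
Satisfying worlds: {b, c}.
So []<>q fails at the other 1 world.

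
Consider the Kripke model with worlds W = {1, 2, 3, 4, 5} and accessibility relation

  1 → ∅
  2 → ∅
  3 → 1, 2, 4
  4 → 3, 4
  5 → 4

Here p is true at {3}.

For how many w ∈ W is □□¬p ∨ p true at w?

1: □□¬p is T, p is F. ✓
2: □□¬p is T, p is F. ✓
3: □□¬p is F, p is T. ✓
4: □□¬p is F, p is F. ✗
5: □□¬p is F, p is F. ✗
Satisfying worlds: {1, 2, 3}.

3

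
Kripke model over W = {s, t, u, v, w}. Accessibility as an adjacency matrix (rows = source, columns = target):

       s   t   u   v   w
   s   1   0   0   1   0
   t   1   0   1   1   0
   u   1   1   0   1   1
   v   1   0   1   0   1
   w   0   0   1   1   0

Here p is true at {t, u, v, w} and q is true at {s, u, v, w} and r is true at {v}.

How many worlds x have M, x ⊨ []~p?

s: successors {s, v}; ~p there: s:T, v:F. ✗
t: successors {s, u, v}; ~p there: s:T, u:F, v:F. ✗
u: successors {s, t, v, w}; ~p there: s:T, t:F, v:F, w:F. ✗
v: successors {s, u, w}; ~p there: s:T, u:F, w:F. ✗
w: successors {u, v}; ~p there: u:F, v:F. ✗
Satisfying worlds: ∅.

0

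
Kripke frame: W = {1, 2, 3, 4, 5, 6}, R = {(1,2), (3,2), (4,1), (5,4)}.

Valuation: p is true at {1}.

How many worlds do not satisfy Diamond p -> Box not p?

1

1: Diamond p is F, Box not p is T. ✓
2: Diamond p is F, Box not p is T. ✓
3: Diamond p is F, Box not p is T. ✓
4: Diamond p is T, Box not p is F. ✗
5: Diamond p is F, Box not p is T. ✓
6: Diamond p is F, Box not p is T. ✓
Satisfying worlds: {1, 2, 3, 5, 6}.
So Diamond p -> Box not p fails at the other 1 world.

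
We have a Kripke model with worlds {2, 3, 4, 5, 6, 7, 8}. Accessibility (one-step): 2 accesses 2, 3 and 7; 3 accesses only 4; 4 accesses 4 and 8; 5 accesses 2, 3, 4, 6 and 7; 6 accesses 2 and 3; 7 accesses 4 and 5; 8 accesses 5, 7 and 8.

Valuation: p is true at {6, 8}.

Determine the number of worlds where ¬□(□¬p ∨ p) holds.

2: □(□¬p ∨ p) is T. ✗
3: □(□¬p ∨ p) is F. ✓
4: □(□¬p ∨ p) is F. ✓
5: □(□¬p ∨ p) is F. ✓
6: □(□¬p ∨ p) is T. ✗
7: □(□¬p ∨ p) is F. ✓
8: □(□¬p ∨ p) is F. ✓
Satisfying worlds: {3, 4, 5, 7, 8}.

5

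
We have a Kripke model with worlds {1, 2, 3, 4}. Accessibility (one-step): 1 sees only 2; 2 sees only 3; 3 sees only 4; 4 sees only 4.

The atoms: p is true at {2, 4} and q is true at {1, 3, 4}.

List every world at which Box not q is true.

{1}

1: successors {2}; not q there: 2:T. ✓
2: successors {3}; not q there: 3:F. ✗
3: successors {4}; not q there: 4:F. ✗
4: successors {4}; not q there: 4:F. ✗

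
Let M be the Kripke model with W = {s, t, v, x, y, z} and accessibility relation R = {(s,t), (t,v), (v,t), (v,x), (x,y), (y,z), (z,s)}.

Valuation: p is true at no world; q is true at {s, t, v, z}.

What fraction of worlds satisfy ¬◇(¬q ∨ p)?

2/3

s: ◇(¬q ∨ p) is F. ✓
t: ◇(¬q ∨ p) is F. ✓
v: ◇(¬q ∨ p) is T. ✗
x: ◇(¬q ∨ p) is T. ✗
y: ◇(¬q ∨ p) is F. ✓
z: ◇(¬q ∨ p) is F. ✓
That's 4 of 6 worlds, so 4/6 = 2/3.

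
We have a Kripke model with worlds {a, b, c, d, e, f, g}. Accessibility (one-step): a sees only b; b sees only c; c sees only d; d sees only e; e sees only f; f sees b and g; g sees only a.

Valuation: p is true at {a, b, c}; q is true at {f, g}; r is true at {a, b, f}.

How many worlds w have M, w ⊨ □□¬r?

3

a: successors {b}; □¬r there: b:T. ✓
b: successors {c}; □¬r there: c:T. ✓
c: successors {d}; □¬r there: d:T. ✓
d: successors {e}; □¬r there: e:F. ✗
e: successors {f}; □¬r there: f:F. ✗
f: successors {b, g}; □¬r there: b:T, g:F. ✗
g: successors {a}; □¬r there: a:F. ✗
Satisfying worlds: {a, b, c}.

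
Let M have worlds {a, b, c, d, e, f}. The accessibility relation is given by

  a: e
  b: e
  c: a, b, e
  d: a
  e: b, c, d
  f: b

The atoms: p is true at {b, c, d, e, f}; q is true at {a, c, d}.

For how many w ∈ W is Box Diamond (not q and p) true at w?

a: successors {e}; Diamond (not q and p) there: e:T. ✓
b: successors {e}; Diamond (not q and p) there: e:T. ✓
c: successors {a, b, e}; Diamond (not q and p) there: a:T, b:T, e:T. ✓
d: successors {a}; Diamond (not q and p) there: a:T. ✓
e: successors {b, c, d}; Diamond (not q and p) there: b:T, c:T, d:F. ✗
f: successors {b}; Diamond (not q and p) there: b:T. ✓
Satisfying worlds: {a, b, c, d, f}.

5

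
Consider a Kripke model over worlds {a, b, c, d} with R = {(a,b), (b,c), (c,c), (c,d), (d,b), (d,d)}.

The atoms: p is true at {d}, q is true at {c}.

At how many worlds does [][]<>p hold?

a: successors {b}; []<>p there: b:T. ✓
b: successors {c}; []<>p there: c:T. ✓
c: successors {c, d}; []<>p there: c:T, d:F. ✗
d: successors {b, d}; []<>p there: b:T, d:F. ✗
Satisfying worlds: {a, b}.

2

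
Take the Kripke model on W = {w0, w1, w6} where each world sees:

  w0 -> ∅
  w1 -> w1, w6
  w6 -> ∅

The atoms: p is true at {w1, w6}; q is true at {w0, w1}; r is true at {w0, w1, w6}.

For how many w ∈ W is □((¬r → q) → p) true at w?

3

w0: no successors, so □((¬r → q) → p) holds vacuously. ✓
w1: successors {w1, w6}; (¬r → q) → p there: w1:T, w6:T. ✓
w6: no successors, so □((¬r → q) → p) holds vacuously. ✓
Satisfying worlds: {w0, w1, w6}.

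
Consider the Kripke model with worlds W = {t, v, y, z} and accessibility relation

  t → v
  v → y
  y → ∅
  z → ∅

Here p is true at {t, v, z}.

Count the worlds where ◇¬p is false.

3

t: successors {v}; ¬p there: v:F. ✗
v: successors {y}; ¬p there: y:T. ✓
y: no successors, so ◇¬p fails. ✗
z: no successors, so ◇¬p fails. ✗
Satisfying worlds: {v}.
So ◇¬p fails at the other 3 worlds.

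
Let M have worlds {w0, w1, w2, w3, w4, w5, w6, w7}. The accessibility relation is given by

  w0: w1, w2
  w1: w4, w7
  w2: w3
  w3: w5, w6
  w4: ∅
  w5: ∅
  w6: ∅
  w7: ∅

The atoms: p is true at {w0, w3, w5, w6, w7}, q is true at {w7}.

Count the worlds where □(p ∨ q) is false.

2

w0: successors {w1, w2}; p ∨ q there: w1:F, w2:F. ✗
w1: successors {w4, w7}; p ∨ q there: w4:F, w7:T. ✗
w2: successors {w3}; p ∨ q there: w3:T. ✓
w3: successors {w5, w6}; p ∨ q there: w5:T, w6:T. ✓
w4: no successors, so □(p ∨ q) holds vacuously. ✓
w5: no successors, so □(p ∨ q) holds vacuously. ✓
w6: no successors, so □(p ∨ q) holds vacuously. ✓
w7: no successors, so □(p ∨ q) holds vacuously. ✓
Satisfying worlds: {w2, w3, w4, w5, w6, w7}.
So □(p ∨ q) fails at the other 2 worlds.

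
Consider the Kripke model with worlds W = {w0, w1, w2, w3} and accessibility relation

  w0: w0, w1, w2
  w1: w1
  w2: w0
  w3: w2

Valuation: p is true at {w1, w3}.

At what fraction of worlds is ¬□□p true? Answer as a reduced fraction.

w0: □□p is F. ✓
w1: □□p is T. ✗
w2: □□p is F. ✓
w3: □□p is F. ✓
That's 3 of 4 worlds, so 3/4.

3/4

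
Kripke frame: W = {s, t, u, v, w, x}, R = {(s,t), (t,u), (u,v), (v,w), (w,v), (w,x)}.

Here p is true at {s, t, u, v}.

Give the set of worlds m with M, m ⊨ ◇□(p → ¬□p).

{t, u, v, w}

s: successors {t}; □(p → ¬□p) there: t:F. ✗
t: successors {u}; □(p → ¬□p) there: u:T. ✓
u: successors {v}; □(p → ¬□p) there: v:T. ✓
v: successors {w}; □(p → ¬□p) there: w:T. ✓
w: successors {v, x}; □(p → ¬□p) there: v:T, x:T. ✓
x: no successors, so ◇□(p → ¬□p) fails. ✗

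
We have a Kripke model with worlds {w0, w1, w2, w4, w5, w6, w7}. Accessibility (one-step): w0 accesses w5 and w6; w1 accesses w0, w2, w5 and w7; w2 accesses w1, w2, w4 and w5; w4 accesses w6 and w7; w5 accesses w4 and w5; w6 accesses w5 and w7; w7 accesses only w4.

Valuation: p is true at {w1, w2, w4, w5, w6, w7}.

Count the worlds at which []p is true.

6

w0: successors {w5, w6}; p there: w5:T, w6:T. ✓
w1: successors {w0, w2, w5, w7}; p there: w0:F, w2:T, w5:T, w7:T. ✗
w2: successors {w1, w2, w4, w5}; p there: w1:T, w2:T, w4:T, w5:T. ✓
w4: successors {w6, w7}; p there: w6:T, w7:T. ✓
w5: successors {w4, w5}; p there: w4:T, w5:T. ✓
w6: successors {w5, w7}; p there: w5:T, w7:T. ✓
w7: successors {w4}; p there: w4:T. ✓
Satisfying worlds: {w0, w2, w4, w5, w6, w7}.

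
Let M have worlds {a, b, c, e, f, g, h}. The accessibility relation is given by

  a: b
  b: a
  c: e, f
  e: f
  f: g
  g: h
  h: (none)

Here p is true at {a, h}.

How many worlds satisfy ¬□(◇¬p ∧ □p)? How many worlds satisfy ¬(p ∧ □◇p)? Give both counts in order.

6 and 5

For ¬□(◇¬p ∧ □p):
a: □(◇¬p ∧ □p) is F. ✓
b: □(◇¬p ∧ □p) is F. ✓
c: □(◇¬p ∧ □p) is F. ✓
e: □(◇¬p ∧ □p) is F. ✓
f: □(◇¬p ∧ □p) is F. ✓
g: □(◇¬p ∧ □p) is F. ✓
h: □(◇¬p ∧ □p) is T. ✗
— 6 worlds.
For ¬(p ∧ □◇p):
a: p ∧ □◇p is T. ✗
b: p ∧ □◇p is F. ✓
c: p ∧ □◇p is F. ✓
e: p ∧ □◇p is F. ✓
f: p ∧ □◇p is F. ✓
g: p ∧ □◇p is F. ✓
h: p ∧ □◇p is T. ✗
— 5 worlds.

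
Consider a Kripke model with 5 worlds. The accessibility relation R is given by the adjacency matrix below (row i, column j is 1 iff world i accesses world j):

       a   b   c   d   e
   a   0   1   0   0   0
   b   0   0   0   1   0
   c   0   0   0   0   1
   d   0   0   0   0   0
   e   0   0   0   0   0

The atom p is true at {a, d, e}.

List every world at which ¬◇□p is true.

{d, e}

a: ◇□p is T. ✗
b: ◇□p is T. ✗
c: ◇□p is T. ✗
d: ◇□p is F. ✓
e: ◇□p is F. ✓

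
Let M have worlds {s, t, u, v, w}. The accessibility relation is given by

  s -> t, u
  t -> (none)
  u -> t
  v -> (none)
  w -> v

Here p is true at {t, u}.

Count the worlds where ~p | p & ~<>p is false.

1

s: ~p is T, p & ~<>p is F. ✓
t: ~p is F, p & ~<>p is T. ✓
u: ~p is F, p & ~<>p is F. ✗
v: ~p is T, p & ~<>p is F. ✓
w: ~p is T, p & ~<>p is F. ✓
Satisfying worlds: {s, t, v, w}.
So ~p | p & ~<>p fails at the other 1 world.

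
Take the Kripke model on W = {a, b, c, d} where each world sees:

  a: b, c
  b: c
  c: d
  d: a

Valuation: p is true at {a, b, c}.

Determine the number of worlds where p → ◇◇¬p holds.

3

a: p is T, ◇◇¬p is T. ✓
b: p is T, ◇◇¬p is T. ✓
c: p is T, ◇◇¬p is F. ✗
d: p is F, ◇◇¬p is F. ✓
Satisfying worlds: {a, b, d}.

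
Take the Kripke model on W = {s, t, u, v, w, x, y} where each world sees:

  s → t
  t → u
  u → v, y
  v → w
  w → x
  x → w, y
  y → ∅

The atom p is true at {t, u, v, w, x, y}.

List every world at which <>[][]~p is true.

{u, x}

s: successors {t}; [][]~p there: t:F. ✗
t: successors {u}; [][]~p there: u:F. ✗
u: successors {v, y}; [][]~p there: v:F, y:T. ✓
v: successors {w}; [][]~p there: w:F. ✗
w: successors {x}; [][]~p there: x:F. ✗
x: successors {w, y}; [][]~p there: w:F, y:T. ✓
y: no successors, so <>[][]~p fails. ✗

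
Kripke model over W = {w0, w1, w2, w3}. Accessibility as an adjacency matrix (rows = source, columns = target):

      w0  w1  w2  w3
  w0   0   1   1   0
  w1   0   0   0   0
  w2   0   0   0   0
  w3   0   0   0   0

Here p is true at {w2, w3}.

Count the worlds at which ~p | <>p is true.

2

w0: ~p is T, <>p is T. ✓
w1: ~p is T, <>p is F. ✓
w2: ~p is F, <>p is F. ✗
w3: ~p is F, <>p is F. ✗
Satisfying worlds: {w0, w1}.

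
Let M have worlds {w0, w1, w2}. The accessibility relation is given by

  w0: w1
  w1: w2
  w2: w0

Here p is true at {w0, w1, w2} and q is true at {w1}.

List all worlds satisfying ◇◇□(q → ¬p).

w0: successors {w1}; ◇□(q → ¬p) there: w1:T. ✓
w1: successors {w2}; ◇□(q → ¬p) there: w2:F. ✗
w2: successors {w0}; ◇□(q → ¬p) there: w0:T. ✓

{w0, w2}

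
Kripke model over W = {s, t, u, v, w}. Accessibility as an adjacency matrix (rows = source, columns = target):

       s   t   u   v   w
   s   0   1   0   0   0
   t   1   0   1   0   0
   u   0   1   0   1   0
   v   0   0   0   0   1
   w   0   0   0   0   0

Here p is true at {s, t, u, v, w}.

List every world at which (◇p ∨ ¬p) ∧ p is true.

{s, t, u, v}

s: ◇p ∨ ¬p is T, p is T. ✓
t: ◇p ∨ ¬p is T, p is T. ✓
u: ◇p ∨ ¬p is T, p is T. ✓
v: ◇p ∨ ¬p is T, p is T. ✓
w: ◇p ∨ ¬p is F, p is T. ✗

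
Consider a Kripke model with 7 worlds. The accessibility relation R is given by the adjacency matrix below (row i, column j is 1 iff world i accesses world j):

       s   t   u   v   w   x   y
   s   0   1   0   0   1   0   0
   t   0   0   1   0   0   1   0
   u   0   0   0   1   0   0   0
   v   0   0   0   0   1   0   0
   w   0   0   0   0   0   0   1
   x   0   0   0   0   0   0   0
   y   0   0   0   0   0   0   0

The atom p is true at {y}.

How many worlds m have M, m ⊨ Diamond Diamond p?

s: successors {t, w}; Diamond p there: t:F, w:T. ✓
t: successors {u, x}; Diamond p there: u:F, x:F. ✗
u: successors {v}; Diamond p there: v:F. ✗
v: successors {w}; Diamond p there: w:T. ✓
w: successors {y}; Diamond p there: y:F. ✗
x: no successors, so Diamond Diamond p fails. ✗
y: no successors, so Diamond Diamond p fails. ✗
Satisfying worlds: {s, v}.

2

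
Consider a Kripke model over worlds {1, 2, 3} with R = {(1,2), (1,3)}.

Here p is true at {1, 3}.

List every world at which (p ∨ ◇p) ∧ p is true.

1: p ∨ ◇p is T, p is T. ✓
2: p ∨ ◇p is F, p is F. ✗
3: p ∨ ◇p is T, p is T. ✓

{1, 3}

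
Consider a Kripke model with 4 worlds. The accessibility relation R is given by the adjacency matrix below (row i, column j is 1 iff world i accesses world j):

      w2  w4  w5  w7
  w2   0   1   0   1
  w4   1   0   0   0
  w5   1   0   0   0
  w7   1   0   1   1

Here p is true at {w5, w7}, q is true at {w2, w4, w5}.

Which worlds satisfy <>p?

{w2, w7}

w2: successors {w4, w7}; p there: w4:F, w7:T. ✓
w4: successors {w2}; p there: w2:F. ✗
w5: successors {w2}; p there: w2:F. ✗
w7: successors {w2, w5, w7}; p there: w2:F, w5:T, w7:T. ✓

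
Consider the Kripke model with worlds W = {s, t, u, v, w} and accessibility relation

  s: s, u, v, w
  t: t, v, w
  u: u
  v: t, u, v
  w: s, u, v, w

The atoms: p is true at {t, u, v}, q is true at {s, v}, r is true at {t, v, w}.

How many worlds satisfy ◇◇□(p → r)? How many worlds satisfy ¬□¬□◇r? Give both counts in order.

For ◇◇□(p → r):
s: successors {s, u, v, w}; ◇□(p → r) there: s:F, u:F, v:T, w:F. ✓
t: successors {t, v, w}; ◇□(p → r) there: t:T, v:T, w:F. ✓
u: successors {u}; ◇□(p → r) there: u:F. ✗
v: successors {t, u, v}; ◇□(p → r) there: t:T, u:F, v:T. ✓
w: successors {s, u, v, w}; ◇□(p → r) there: s:F, u:F, v:T, w:F. ✓
— 4 worlds.
For ¬□¬□◇r:
s: □¬□◇r is T. ✗
t: □¬□◇r is F. ✓
u: □¬□◇r is T. ✗
v: □¬□◇r is F. ✓
w: □¬□◇r is T. ✗
— 2 worlds.

4 and 2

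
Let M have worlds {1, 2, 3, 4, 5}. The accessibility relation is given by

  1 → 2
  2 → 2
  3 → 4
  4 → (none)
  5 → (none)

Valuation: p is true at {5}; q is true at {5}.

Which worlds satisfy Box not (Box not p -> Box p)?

{1, 2, 4, 5}

1: successors {2}; not (Box not p -> Box p) there: 2:T. ✓
2: successors {2}; not (Box not p -> Box p) there: 2:T. ✓
3: successors {4}; not (Box not p -> Box p) there: 4:F. ✗
4: no successors, so Box not (Box not p -> Box p) holds vacuously. ✓
5: no successors, so Box not (Box not p -> Box p) holds vacuously. ✓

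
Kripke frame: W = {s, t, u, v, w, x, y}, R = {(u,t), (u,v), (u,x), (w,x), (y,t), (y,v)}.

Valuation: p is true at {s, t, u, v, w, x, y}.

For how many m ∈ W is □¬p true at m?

s: no successors, so □¬p holds vacuously. ✓
t: no successors, so □¬p holds vacuously. ✓
u: successors {t, v, x}; ¬p there: t:F, v:F, x:F. ✗
v: no successors, so □¬p holds vacuously. ✓
w: successors {x}; ¬p there: x:F. ✗
x: no successors, so □¬p holds vacuously. ✓
y: successors {t, v}; ¬p there: t:F, v:F. ✗
Satisfying worlds: {s, t, v, x}.

4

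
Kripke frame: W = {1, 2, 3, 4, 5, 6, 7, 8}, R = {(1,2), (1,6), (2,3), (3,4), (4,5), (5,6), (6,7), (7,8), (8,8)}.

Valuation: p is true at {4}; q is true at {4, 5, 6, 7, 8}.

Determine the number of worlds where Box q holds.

1: successors {2, 6}; q there: 2:F, 6:T. ✗
2: successors {3}; q there: 3:F. ✗
3: successors {4}; q there: 4:T. ✓
4: successors {5}; q there: 5:T. ✓
5: successors {6}; q there: 6:T. ✓
6: successors {7}; q there: 7:T. ✓
7: successors {8}; q there: 8:T. ✓
8: successors {8}; q there: 8:T. ✓
Satisfying worlds: {3, 4, 5, 6, 7, 8}.

6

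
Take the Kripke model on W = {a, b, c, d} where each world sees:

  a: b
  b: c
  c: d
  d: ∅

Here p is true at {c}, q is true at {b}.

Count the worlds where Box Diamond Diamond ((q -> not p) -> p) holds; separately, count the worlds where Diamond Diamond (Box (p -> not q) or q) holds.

For Box Diamond Diamond ((q -> not p) -> p):
a: successors {b}; Diamond Diamond ((q -> not p) -> p) there: b:F. ✗
b: successors {c}; Diamond Diamond ((q -> not p) -> p) there: c:F. ✗
c: successors {d}; Diamond Diamond ((q -> not p) -> p) there: d:F. ✗
d: no successors, so Box Diamond Diamond ((q -> not p) -> p) holds vacuously. ✓
— 1 world.
For Diamond Diamond (Box (p -> not q) or q):
a: successors {b}; Diamond (Box (p -> not q) or q) there: b:T. ✓
b: successors {c}; Diamond (Box (p -> not q) or q) there: c:T. ✓
c: successors {d}; Diamond (Box (p -> not q) or q) there: d:F. ✗
d: no successors, so Diamond Diamond (Box (p -> not q) or q) fails. ✗
— 2 worlds.

1 and 2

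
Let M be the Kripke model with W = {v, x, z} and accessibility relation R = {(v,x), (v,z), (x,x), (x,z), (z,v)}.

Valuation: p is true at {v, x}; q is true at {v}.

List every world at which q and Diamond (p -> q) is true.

{v}

v: q is T, Diamond (p -> q) is T. ✓
x: q is F, Diamond (p -> q) is T. ✗
z: q is F, Diamond (p -> q) is T. ✗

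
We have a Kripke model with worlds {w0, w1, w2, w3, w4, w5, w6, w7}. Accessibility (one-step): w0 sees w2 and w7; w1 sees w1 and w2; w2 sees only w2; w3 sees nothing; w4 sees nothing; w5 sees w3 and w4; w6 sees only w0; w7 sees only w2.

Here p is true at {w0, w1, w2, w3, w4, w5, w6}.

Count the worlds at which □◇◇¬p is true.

2

w0: successors {w2, w7}; ◇◇¬p there: w2:F, w7:F. ✗
w1: successors {w1, w2}; ◇◇¬p there: w1:F, w2:F. ✗
w2: successors {w2}; ◇◇¬p there: w2:F. ✗
w3: no successors, so □◇◇¬p holds vacuously. ✓
w4: no successors, so □◇◇¬p holds vacuously. ✓
w5: successors {w3, w4}; ◇◇¬p there: w3:F, w4:F. ✗
w6: successors {w0}; ◇◇¬p there: w0:F. ✗
w7: successors {w2}; ◇◇¬p there: w2:F. ✗
Satisfying worlds: {w3, w4}.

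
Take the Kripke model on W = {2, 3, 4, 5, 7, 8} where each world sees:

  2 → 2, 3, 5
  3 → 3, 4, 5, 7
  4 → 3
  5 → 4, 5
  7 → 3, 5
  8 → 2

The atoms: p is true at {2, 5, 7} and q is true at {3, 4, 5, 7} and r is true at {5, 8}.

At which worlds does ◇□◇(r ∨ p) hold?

2: successors {2, 3, 5}; □◇(r ∨ p) there: 2:T, 3:F, 5:F. ✓
3: successors {3, 4, 5, 7}; □◇(r ∨ p) there: 3:F, 4:T, 5:F, 7:T. ✓
4: successors {3}; □◇(r ∨ p) there: 3:F. ✗
5: successors {4, 5}; □◇(r ∨ p) there: 4:T, 5:F. ✓
7: successors {3, 5}; □◇(r ∨ p) there: 3:F, 5:F. ✗
8: successors {2}; □◇(r ∨ p) there: 2:T. ✓

{2, 3, 5, 8}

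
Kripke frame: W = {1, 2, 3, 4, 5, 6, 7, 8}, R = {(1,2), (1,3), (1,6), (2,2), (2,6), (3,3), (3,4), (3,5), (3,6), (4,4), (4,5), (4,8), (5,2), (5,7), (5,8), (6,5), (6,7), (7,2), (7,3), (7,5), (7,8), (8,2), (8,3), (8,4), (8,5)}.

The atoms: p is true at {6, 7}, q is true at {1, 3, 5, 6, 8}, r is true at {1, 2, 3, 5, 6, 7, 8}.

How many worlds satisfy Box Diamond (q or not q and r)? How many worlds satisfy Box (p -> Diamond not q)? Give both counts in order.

8 and 8

For Box Diamond (q or not q and r):
1: successors {2, 3, 6}; Diamond (q or not q and r) there: 2:T, 3:T, 6:T. ✓
2: successors {2, 6}; Diamond (q or not q and r) there: 2:T, 6:T. ✓
3: successors {3, 4, 5, 6}; Diamond (q or not q and r) there: 3:T, 4:T, 5:T, 6:T. ✓
4: successors {4, 5, 8}; Diamond (q or not q and r) there: 4:T, 5:T, 8:T. ✓
5: successors {2, 7, 8}; Diamond (q or not q and r) there: 2:T, 7:T, 8:T. ✓
6: successors {5, 7}; Diamond (q or not q and r) there: 5:T, 7:T. ✓
7: successors {2, 3, 5, 8}; Diamond (q or not q and r) there: 2:T, 3:T, 5:T, 8:T. ✓
8: successors {2, 3, 4, 5}; Diamond (q or not q and r) there: 2:T, 3:T, 4:T, 5:T. ✓
— 8 worlds.
For Box (p -> Diamond not q):
1: successors {2, 3, 6}; p -> Diamond not q there: 2:T, 3:T, 6:T. ✓
2: successors {2, 6}; p -> Diamond not q there: 2:T, 6:T. ✓
3: successors {3, 4, 5, 6}; p -> Diamond not q there: 3:T, 4:T, 5:T, 6:T. ✓
4: successors {4, 5, 8}; p -> Diamond not q there: 4:T, 5:T, 8:T. ✓
5: successors {2, 7, 8}; p -> Diamond not q there: 2:T, 7:T, 8:T. ✓
6: successors {5, 7}; p -> Diamond not q there: 5:T, 7:T. ✓
7: successors {2, 3, 5, 8}; p -> Diamond not q there: 2:T, 3:T, 5:T, 8:T. ✓
8: successors {2, 3, 4, 5}; p -> Diamond not q there: 2:T, 3:T, 4:T, 5:T. ✓
— 8 worlds.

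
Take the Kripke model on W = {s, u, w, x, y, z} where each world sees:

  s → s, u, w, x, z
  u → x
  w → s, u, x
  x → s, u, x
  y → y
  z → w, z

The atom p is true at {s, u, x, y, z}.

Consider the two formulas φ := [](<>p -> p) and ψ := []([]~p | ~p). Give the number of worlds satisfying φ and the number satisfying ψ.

For [](<>p -> p):
s: successors {s, u, w, x, z}; <>p -> p there: s:T, u:T, w:F, x:T, z:T. ✗
u: successors {x}; <>p -> p there: x:T. ✓
w: successors {s, u, x}; <>p -> p there: s:T, u:T, x:T. ✓
x: successors {s, u, x}; <>p -> p there: s:T, u:T, x:T. ✓
y: successors {y}; <>p -> p there: y:T. ✓
z: successors {w, z}; <>p -> p there: w:F, z:T. ✗
— 4 worlds.
For []([]~p | ~p):
s: successors {s, u, w, x, z}; []~p | ~p there: s:F, u:F, w:T, x:F, z:F. ✗
u: successors {x}; []~p | ~p there: x:F. ✗
w: successors {s, u, x}; []~p | ~p there: s:F, u:F, x:F. ✗
x: successors {s, u, x}; []~p | ~p there: s:F, u:F, x:F. ✗
y: successors {y}; []~p | ~p there: y:F. ✗
z: successors {w, z}; []~p | ~p there: w:T, z:F. ✗
— 0 worlds.

4 and 0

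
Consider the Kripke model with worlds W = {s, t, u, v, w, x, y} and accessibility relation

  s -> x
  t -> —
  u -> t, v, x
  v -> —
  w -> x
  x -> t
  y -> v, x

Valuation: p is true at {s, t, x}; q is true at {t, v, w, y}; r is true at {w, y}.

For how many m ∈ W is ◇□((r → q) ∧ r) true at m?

3

s: successors {x}; □((r → q) ∧ r) there: x:F. ✗
t: no successors, so ◇□((r → q) ∧ r) fails. ✗
u: successors {t, v, x}; □((r → q) ∧ r) there: t:T, v:T, x:F. ✓
v: no successors, so ◇□((r → q) ∧ r) fails. ✗
w: successors {x}; □((r → q) ∧ r) there: x:F. ✗
x: successors {t}; □((r → q) ∧ r) there: t:T. ✓
y: successors {v, x}; □((r → q) ∧ r) there: v:T, x:F. ✓
Satisfying worlds: {u, x, y}.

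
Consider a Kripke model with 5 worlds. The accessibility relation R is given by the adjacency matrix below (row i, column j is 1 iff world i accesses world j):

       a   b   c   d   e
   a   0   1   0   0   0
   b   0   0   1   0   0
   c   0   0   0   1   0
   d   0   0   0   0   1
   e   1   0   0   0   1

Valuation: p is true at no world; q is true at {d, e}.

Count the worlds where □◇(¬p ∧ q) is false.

a: successors {b}; ◇(¬p ∧ q) there: b:F. ✗
b: successors {c}; ◇(¬p ∧ q) there: c:T. ✓
c: successors {d}; ◇(¬p ∧ q) there: d:T. ✓
d: successors {e}; ◇(¬p ∧ q) there: e:T. ✓
e: successors {a, e}; ◇(¬p ∧ q) there: a:F, e:T. ✗
Satisfying worlds: {b, c, d}.
So □◇(¬p ∧ q) fails at the other 2 worlds.

2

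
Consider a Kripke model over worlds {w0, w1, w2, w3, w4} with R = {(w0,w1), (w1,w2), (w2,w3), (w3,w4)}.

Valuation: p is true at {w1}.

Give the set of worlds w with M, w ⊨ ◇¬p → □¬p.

w0: ◇¬p is F, □¬p is F. ✓
w1: ◇¬p is T, □¬p is T. ✓
w2: ◇¬p is T, □¬p is T. ✓
w3: ◇¬p is T, □¬p is T. ✓
w4: ◇¬p is F, □¬p is T. ✓

{w0, w1, w2, w3, w4}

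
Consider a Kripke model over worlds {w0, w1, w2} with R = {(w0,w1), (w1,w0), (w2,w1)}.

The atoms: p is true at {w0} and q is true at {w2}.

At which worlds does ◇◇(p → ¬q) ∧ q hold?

{w2}

w0: ◇◇(p → ¬q) is T, q is F. ✗
w1: ◇◇(p → ¬q) is T, q is F. ✗
w2: ◇◇(p → ¬q) is T, q is T. ✓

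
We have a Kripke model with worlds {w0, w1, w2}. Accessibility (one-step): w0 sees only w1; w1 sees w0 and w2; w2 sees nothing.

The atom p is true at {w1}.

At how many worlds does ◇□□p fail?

1

w0: successors {w1}; □□p there: w1:T. ✓
w1: successors {w0, w2}; □□p there: w0:F, w2:T. ✓
w2: no successors, so ◇□□p fails. ✗
Satisfying worlds: {w0, w1}.
So ◇□□p fails at the other 1 world.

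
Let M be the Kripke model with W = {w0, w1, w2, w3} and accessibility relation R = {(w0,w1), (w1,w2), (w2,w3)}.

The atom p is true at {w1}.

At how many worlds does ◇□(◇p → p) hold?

3

w0: successors {w1}; □(◇p → p) there: w1:T. ✓
w1: successors {w2}; □(◇p → p) there: w2:T. ✓
w2: successors {w3}; □(◇p → p) there: w3:T. ✓
w3: no successors, so ◇□(◇p → p) fails. ✗
Satisfying worlds: {w0, w1, w2}.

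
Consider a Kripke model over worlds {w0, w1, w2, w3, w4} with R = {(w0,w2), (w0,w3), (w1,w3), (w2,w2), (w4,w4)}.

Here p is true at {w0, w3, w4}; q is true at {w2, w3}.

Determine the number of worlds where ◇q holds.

w0: successors {w2, w3}; q there: w2:T, w3:T. ✓
w1: successors {w3}; q there: w3:T. ✓
w2: successors {w2}; q there: w2:T. ✓
w3: no successors, so ◇q fails. ✗
w4: successors {w4}; q there: w4:F. ✗
Satisfying worlds: {w0, w1, w2}.

3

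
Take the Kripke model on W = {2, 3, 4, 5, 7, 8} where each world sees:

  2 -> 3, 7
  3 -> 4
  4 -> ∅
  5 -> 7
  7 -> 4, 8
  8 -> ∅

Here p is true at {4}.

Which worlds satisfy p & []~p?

2: p is F, []~p is T. ✗
3: p is F, []~p is F. ✗
4: p is T, []~p is T. ✓
5: p is F, []~p is T. ✗
7: p is F, []~p is F. ✗
8: p is F, []~p is T. ✗

{4}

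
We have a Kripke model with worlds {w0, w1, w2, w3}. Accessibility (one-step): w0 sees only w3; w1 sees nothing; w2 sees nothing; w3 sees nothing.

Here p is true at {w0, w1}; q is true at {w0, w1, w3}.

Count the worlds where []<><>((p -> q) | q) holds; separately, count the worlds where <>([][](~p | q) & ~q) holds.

3 and 0

For []<><>((p -> q) | q):
w0: successors {w3}; <><>((p -> q) | q) there: w3:F. ✗
w1: no successors, so []<><>((p -> q) | q) holds vacuously. ✓
w2: no successors, so []<><>((p -> q) | q) holds vacuously. ✓
w3: no successors, so []<><>((p -> q) | q) holds vacuously. ✓
— 3 worlds.
For <>([][](~p | q) & ~q):
w0: successors {w3}; [][](~p | q) & ~q there: w3:F. ✗
w1: no successors, so <>([][](~p | q) & ~q) fails. ✗
w2: no successors, so <>([][](~p | q) & ~q) fails. ✗
w3: no successors, so <>([][](~p | q) & ~q) fails. ✗
— 0 worlds.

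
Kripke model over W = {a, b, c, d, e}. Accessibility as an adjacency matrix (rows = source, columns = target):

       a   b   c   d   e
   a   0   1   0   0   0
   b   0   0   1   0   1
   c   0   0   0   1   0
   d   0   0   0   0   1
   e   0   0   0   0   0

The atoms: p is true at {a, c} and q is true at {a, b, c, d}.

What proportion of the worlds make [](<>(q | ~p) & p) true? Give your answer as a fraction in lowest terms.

1/5

a: successors {b}; <>(q | ~p) & p there: b:F. ✗
b: successors {c, e}; <>(q | ~p) & p there: c:T, e:F. ✗
c: successors {d}; <>(q | ~p) & p there: d:F. ✗
d: successors {e}; <>(q | ~p) & p there: e:F. ✗
e: no successors, so [](<>(q | ~p) & p) holds vacuously. ✓
That's 1 of 5 worlds, so 1/5.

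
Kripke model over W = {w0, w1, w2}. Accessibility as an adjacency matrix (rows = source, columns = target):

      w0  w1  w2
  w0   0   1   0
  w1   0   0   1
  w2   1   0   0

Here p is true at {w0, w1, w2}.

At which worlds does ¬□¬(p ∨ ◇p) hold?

{w0, w1, w2}

w0: □¬(p ∨ ◇p) is F. ✓
w1: □¬(p ∨ ◇p) is F. ✓
w2: □¬(p ∨ ◇p) is F. ✓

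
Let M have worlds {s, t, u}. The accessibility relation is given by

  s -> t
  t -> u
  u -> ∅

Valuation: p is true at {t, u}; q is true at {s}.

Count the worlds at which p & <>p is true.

s: p is F, <>p is T. ✗
t: p is T, <>p is T. ✓
u: p is T, <>p is F. ✗
Satisfying worlds: {t}.

1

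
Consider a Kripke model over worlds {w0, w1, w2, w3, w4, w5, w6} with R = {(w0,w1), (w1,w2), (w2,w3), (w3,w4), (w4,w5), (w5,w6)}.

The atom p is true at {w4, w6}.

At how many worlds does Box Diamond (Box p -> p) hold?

4

w0: successors {w1}; Diamond (Box p -> p) there: w1:T. ✓
w1: successors {w2}; Diamond (Box p -> p) there: w2:F. ✗
w2: successors {w3}; Diamond (Box p -> p) there: w3:T. ✓
w3: successors {w4}; Diamond (Box p -> p) there: w4:F. ✗
w4: successors {w5}; Diamond (Box p -> p) there: w5:T. ✓
w5: successors {w6}; Diamond (Box p -> p) there: w6:F. ✗
w6: no successors, so Box Diamond (Box p -> p) holds vacuously. ✓
Satisfying worlds: {w0, w2, w4, w6}.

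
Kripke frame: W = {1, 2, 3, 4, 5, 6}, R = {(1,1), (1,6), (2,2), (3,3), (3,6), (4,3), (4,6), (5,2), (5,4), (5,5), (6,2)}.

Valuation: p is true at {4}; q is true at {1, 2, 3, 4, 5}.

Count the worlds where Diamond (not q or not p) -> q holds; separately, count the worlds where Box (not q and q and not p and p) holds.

5 and 0

For Diamond (not q or not p) -> q:
1: Diamond (not q or not p) is T, q is T. ✓
2: Diamond (not q or not p) is T, q is T. ✓
3: Diamond (not q or not p) is T, q is T. ✓
4: Diamond (not q or not p) is T, q is T. ✓
5: Diamond (not q or not p) is T, q is T. ✓
6: Diamond (not q or not p) is T, q is F. ✗
— 5 worlds.
For Box (not q and q and not p and p):
1: successors {1, 6}; not q and q and not p and p there: 1:F, 6:F. ✗
2: successors {2}; not q and q and not p and p there: 2:F. ✗
3: successors {3, 6}; not q and q and not p and p there: 3:F, 6:F. ✗
4: successors {3, 6}; not q and q and not p and p there: 3:F, 6:F. ✗
5: successors {2, 4, 5}; not q and q and not p and p there: 2:F, 4:F, 5:F. ✗
6: successors {2}; not q and q and not p and p there: 2:F. ✗
— 0 worlds.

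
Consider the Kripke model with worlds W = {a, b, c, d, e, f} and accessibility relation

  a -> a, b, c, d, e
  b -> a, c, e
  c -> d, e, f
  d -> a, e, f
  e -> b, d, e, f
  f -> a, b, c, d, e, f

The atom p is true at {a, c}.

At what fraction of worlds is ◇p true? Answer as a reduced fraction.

a: successors {a, b, c, d, e}; p there: a:T, b:F, c:T, d:F, e:F. ✓
b: successors {a, c, e}; p there: a:T, c:T, e:F. ✓
c: successors {d, e, f}; p there: d:F, e:F, f:F. ✗
d: successors {a, e, f}; p there: a:T, e:F, f:F. ✓
e: successors {b, d, e, f}; p there: b:F, d:F, e:F, f:F. ✗
f: successors {a, b, c, d, e, f}; p there: a:T, b:F, c:T, d:F, e:F, f:F. ✓
That's 4 of 6 worlds, so 4/6 = 2/3.

2/3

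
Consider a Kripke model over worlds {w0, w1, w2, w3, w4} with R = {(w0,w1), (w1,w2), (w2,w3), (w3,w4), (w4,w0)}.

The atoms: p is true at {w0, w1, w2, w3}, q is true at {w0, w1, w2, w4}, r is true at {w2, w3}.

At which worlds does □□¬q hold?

w0: successors {w1}; □¬q there: w1:F. ✗
w1: successors {w2}; □¬q there: w2:T. ✓
w2: successors {w3}; □¬q there: w3:F. ✗
w3: successors {w4}; □¬q there: w4:F. ✗
w4: successors {w0}; □¬q there: w0:F. ✗

{w1}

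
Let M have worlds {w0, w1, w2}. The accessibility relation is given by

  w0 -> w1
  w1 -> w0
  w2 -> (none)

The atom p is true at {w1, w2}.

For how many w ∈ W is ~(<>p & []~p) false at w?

0

w0: <>p & []~p is F. ✓
w1: <>p & []~p is F. ✓
w2: <>p & []~p is F. ✓
Satisfying worlds: {w0, w1, w2}.
So ~(<>p & []~p) fails at the other 0 worlds.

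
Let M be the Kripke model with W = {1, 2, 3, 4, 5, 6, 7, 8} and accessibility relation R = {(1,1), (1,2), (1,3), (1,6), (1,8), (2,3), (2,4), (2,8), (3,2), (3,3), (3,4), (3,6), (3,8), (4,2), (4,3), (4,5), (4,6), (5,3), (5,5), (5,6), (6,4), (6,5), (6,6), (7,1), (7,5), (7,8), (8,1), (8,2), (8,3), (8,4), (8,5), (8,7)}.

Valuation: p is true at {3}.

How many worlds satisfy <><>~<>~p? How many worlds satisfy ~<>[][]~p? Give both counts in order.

For <><>~<>~p:
1: successors {1, 2, 3, 6, 8}; <>~<>~p there: 1:F, 2:F, 3:F, 6:F, 8:F. ✗
2: successors {3, 4, 8}; <>~<>~p there: 3:F, 4:F, 8:F. ✗
3: successors {2, 3, 4, 6, 8}; <>~<>~p there: 2:F, 3:F, 4:F, 6:F, 8:F. ✗
4: successors {2, 3, 5, 6}; <>~<>~p there: 2:F, 3:F, 5:F, 6:F. ✗
5: successors {3, 5, 6}; <>~<>~p there: 3:F, 5:F, 6:F. ✗
6: successors {4, 5, 6}; <>~<>~p there: 4:F, 5:F, 6:F. ✗
7: successors {1, 5, 8}; <>~<>~p there: 1:F, 5:F, 8:F. ✗
8: successors {1, 2, 3, 4, 5, 7}; <>~<>~p there: 1:F, 2:F, 3:F, 4:F, 5:F, 7:F. ✗
— 0 worlds.
For ~<>[][]~p:
1: <>[][]~p is F. ✓
2: <>[][]~p is F. ✓
3: <>[][]~p is F. ✓
4: <>[][]~p is F. ✓
5: <>[][]~p is F. ✓
6: <>[][]~p is F. ✓
7: <>[][]~p is F. ✓
8: <>[][]~p is F. ✓
— 8 worlds.

0 and 8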